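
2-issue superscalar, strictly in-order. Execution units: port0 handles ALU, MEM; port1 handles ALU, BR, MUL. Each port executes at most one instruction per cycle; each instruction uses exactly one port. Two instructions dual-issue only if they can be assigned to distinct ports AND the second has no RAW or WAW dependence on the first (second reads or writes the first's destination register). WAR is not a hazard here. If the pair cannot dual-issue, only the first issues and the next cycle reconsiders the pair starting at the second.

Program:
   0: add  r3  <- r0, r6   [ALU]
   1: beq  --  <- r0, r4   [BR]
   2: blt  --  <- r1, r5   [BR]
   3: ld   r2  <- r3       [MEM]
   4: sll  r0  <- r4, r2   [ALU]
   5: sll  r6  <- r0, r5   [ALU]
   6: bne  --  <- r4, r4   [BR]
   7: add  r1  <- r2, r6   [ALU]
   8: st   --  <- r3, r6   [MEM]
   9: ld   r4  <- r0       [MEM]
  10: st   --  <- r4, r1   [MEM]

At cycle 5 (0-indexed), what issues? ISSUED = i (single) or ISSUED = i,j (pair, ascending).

ISSUED = 9

t=0 i0,i1:add.ALU+beq.BR ; 2-wide
t=1 i2,i3:blt.BR+ld.MEM ; 2-wide
t=2 i4:sll.ALU ; RAW r0
t=3 i5,i6:sll.ALU+bne.BR ; 2-wide
t=4 i7,i8:add.ALU+st.MEM ; 2-wide
t=5 i9:ld.MEM ; no-port MEM/MEM
t=6 i10:st.MEM ; tail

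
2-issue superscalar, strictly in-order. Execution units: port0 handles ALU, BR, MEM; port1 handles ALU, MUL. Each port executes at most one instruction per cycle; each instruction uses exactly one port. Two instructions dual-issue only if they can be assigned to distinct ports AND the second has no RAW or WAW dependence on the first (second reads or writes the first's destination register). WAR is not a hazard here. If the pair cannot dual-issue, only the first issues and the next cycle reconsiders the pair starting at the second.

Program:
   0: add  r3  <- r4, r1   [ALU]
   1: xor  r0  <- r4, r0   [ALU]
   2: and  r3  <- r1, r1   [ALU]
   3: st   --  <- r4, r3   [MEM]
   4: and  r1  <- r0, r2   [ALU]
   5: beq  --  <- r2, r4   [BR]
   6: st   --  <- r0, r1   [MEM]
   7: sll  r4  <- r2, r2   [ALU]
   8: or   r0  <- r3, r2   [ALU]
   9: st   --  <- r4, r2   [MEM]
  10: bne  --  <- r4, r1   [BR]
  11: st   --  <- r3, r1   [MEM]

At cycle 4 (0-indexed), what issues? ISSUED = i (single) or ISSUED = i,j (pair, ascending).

ISSUED = 6,7

c0: i0/i1 add/xor  pair
c1: i2 and  RAW r3
c2: i3/i4 st/and  pair
c3: i5 beq  no-port BR/MEM
c4: i6/i7 st/sll  pair
c5: i8/i9 or/st  pair
c6: i10 bne  no-port BR/MEM
c7: i11 st  tail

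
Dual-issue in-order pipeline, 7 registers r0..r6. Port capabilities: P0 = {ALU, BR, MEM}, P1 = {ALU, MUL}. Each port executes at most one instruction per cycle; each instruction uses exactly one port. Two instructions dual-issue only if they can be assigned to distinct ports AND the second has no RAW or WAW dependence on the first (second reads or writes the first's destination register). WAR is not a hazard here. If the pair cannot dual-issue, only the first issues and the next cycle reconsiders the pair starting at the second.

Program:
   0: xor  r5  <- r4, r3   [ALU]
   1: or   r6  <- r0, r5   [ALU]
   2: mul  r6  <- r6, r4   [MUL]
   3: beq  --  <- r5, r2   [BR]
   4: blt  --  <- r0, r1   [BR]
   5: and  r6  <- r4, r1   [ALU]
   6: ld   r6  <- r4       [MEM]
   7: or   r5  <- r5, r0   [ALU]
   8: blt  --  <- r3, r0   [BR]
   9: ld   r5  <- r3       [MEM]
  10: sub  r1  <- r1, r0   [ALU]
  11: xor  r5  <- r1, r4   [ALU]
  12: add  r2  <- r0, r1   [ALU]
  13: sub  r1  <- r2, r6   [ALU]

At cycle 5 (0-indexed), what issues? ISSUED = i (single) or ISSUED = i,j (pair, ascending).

ISSUED = 8

t=0 i0:xor ; RAW r5
t=1 i1:or ; RAW+WAW r6
t=2 i2+i3:mul/beq ; dual
t=3 i4+i5:blt/and ; dual
t=4 i6+i7:ld/or ; dual
t=5 i8:blt ; no-port BR/MEM
t=6 i9+i10:ld/sub ; dual
t=7 i11+i12:xor/add ; dual
t=8 i13:sub ; tail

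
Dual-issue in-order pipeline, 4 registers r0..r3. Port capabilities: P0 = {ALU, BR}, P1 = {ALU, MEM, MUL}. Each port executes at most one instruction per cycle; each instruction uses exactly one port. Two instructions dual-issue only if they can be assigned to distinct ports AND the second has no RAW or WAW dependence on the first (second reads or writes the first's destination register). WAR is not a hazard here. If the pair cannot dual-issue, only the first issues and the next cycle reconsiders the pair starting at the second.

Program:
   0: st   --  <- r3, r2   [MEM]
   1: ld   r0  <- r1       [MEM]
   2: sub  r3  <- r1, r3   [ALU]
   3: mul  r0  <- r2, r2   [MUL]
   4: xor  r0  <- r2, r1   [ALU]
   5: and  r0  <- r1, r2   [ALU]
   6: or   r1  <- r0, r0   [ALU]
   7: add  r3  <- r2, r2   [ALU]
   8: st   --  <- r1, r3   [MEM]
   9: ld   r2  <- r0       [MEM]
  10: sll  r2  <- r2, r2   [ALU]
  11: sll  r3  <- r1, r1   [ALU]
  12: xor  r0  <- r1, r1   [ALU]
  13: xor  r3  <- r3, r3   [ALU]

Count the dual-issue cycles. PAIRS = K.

PAIRS = 4

t=0 i0:st.MEM ; no-port MEM/MEM
t=1 i1&i2:ld.MEM;sub.ALU ; 2-wide
t=2 i3:mul.MUL ; WAW r0
t=3 i4:xor.ALU ; WAW r0
t=4 i5:and.ALU ; RAW r0
t=5 i6&i7:or.ALU;add.ALU ; 2-wide
t=6 i8:st.MEM ; no-port MEM/MEM
t=7 i9:ld.MEM ; RAW+WAW r2
t=8 i10&i11:sll.ALU;sll.ALU ; 2-wide
t=9 i12&i13:xor.ALU;xor.ALU ; 2-wide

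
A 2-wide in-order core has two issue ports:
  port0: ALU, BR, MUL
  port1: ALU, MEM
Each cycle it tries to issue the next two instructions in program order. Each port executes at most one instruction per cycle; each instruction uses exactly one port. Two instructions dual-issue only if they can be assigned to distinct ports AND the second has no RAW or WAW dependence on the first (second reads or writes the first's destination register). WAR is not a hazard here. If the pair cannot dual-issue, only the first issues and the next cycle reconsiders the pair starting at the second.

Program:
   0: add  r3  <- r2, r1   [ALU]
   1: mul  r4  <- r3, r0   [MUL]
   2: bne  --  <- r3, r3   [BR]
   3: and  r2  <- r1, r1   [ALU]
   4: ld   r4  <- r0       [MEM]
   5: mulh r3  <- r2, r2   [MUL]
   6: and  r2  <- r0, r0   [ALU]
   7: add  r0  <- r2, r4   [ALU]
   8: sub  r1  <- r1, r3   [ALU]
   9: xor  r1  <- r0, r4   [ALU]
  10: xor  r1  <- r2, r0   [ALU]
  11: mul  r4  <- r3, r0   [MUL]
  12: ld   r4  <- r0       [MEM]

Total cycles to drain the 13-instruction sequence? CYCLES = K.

CYCLES = 9

[0] i0  add.ALU  -- RAW r3
[1] i1  mul.MUL  -- no-port MUL/BR
[2] i2,i3  bne.BR;and.ALU  -- pair
[3] i4,i5  ld.MEM;mulh.MUL  -- pair
[4] i6  and.ALU  -- RAW r2
[5] i7,i8  add.ALU;sub.ALU  -- pair
[6] i9  xor.ALU  -- WAW r1
[7] i10,i11  xor.ALU;mul.MUL  -- pair
[8] i12  ld.MEM  -- tail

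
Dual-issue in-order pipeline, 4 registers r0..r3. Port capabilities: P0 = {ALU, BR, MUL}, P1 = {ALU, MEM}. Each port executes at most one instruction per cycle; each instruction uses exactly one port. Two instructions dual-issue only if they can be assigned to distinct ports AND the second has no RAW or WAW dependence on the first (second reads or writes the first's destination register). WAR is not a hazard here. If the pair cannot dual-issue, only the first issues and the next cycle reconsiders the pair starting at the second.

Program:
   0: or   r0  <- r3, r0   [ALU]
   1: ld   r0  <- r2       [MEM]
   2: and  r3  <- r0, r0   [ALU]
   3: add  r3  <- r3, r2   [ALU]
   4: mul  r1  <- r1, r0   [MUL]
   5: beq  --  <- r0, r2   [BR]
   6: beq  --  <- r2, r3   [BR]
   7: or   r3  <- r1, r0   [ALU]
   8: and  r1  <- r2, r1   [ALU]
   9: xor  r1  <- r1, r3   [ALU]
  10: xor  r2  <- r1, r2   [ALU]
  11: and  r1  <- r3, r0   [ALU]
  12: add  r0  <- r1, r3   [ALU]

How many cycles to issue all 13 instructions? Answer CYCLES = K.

t=0 i0:or ; WAW r0
t=1 i1:ld ; RAW r0
t=2 i2:and ; RAW+WAW r3
t=3 i3/i4:add mul ; pair
t=4 i5:beq ; no-port BR/BR
t=5 i6/i7:beq or ; pair
t=6 i8:and ; RAW+WAW r1
t=7 i9:xor ; RAW r1
t=8 i10/i11:xor and ; pair
t=9 i12:add ; tail

CYCLES = 10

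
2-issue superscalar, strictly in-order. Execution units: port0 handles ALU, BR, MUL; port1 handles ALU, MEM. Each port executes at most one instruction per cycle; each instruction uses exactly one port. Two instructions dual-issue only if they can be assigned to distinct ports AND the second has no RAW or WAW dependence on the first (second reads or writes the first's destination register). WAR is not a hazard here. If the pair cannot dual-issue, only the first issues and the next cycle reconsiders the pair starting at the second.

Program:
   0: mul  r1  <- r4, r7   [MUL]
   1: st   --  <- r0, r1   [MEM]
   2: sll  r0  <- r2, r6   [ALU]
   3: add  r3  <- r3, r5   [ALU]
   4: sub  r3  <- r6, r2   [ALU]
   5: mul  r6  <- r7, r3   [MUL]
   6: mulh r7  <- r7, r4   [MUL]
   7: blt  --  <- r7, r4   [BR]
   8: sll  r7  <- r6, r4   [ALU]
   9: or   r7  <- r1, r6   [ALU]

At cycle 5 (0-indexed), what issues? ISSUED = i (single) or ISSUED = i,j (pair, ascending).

t=0 i0:mul ; RAW r1
t=1 i1+i2:st+sll ; pair
t=2 i3:add ; WAW r3
t=3 i4:sub ; RAW r3
t=4 i5:mul ; no-port MUL/MUL
t=5 i6:mulh ; no-port MUL/BR
t=6 i7+i8:blt+sll ; pair
t=7 i9:or ; tail

ISSUED = 6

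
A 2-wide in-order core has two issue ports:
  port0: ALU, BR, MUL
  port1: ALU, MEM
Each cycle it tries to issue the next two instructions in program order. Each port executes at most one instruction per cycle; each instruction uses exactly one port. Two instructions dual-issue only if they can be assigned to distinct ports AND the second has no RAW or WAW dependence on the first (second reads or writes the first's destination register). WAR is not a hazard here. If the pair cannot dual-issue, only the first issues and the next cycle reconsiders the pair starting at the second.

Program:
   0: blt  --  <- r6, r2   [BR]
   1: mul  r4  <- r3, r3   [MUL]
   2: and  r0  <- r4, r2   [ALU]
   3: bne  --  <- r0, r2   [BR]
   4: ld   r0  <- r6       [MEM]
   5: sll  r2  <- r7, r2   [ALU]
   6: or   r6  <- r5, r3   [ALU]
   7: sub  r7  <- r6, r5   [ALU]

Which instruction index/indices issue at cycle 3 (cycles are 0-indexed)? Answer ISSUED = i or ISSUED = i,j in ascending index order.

ISSUED = 3,4

  cy0 -> i0 (blt) no-port BR/MUL
  cy1 -> i1 (mul) RAW r4
  cy2 -> i2 (and) RAW r0
  cy3 -> i3+i4 (bne;ld) pair
  cy4 -> i5+i6 (sll;or) pair
  cy5 -> i7 (sub) tail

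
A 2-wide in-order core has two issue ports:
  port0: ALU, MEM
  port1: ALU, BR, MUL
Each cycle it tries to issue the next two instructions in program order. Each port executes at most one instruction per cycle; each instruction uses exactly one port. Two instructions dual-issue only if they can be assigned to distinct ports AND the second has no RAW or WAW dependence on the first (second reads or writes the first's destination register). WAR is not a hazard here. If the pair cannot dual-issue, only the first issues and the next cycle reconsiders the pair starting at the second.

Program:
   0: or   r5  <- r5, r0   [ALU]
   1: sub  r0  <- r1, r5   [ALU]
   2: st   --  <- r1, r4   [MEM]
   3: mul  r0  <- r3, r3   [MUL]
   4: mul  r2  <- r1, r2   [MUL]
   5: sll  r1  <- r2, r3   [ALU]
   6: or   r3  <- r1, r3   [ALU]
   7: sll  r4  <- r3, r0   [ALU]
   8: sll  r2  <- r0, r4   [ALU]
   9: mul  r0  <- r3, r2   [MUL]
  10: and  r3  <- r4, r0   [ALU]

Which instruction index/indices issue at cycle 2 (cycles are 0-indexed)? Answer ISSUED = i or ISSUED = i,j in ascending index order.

  cy0 -> i0 (or) RAW r5
  cy1 -> i1/i2 (sub st) dual
  cy2 -> i3 (mul) no-port MUL/MUL
  cy3 -> i4 (mul) RAW r2
  cy4 -> i5 (sll) RAW r1
  cy5 -> i6 (or) RAW r3
  cy6 -> i7 (sll) RAW r4
  cy7 -> i8 (sll) RAW r2
  cy8 -> i9 (mul) RAW r0
  cy9 -> i10 (and) tail

ISSUED = 3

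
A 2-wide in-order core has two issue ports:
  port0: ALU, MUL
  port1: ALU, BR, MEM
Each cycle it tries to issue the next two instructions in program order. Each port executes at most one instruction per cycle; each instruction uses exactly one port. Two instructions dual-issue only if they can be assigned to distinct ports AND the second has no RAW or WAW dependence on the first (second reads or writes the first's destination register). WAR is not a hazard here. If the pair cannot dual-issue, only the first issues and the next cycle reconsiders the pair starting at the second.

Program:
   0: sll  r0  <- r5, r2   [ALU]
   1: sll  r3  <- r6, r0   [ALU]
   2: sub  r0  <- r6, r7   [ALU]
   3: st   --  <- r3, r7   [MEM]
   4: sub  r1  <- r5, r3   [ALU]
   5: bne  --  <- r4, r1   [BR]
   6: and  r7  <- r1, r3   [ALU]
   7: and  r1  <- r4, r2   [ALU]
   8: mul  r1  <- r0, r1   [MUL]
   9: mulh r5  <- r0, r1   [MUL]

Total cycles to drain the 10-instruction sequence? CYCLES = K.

CYCLES = 7

0. sll @i0  | RAW r0
1. sll+sub @i1/i2  | dual
2. st+sub @i3/i4  | dual
3. bne+and @i5/i6  | dual
4. and @i7  | RAW+WAW r1
5. mul @i8  | no-port MUL/MUL
6. mulh @i9  | tail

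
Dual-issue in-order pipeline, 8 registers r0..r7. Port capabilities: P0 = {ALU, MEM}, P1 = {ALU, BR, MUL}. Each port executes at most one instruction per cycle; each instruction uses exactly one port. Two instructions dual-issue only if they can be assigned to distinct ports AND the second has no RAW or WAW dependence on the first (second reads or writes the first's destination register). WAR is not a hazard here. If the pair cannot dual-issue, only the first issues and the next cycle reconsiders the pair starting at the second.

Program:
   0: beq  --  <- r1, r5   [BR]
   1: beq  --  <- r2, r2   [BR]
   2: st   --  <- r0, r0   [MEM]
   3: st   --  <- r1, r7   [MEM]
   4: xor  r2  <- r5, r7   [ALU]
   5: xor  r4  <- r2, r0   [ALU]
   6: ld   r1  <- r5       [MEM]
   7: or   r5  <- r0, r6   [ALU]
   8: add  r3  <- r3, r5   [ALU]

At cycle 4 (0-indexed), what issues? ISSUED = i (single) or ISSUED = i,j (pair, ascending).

#0 head=0: beq i0 no-port BR/BR
#1 head=1: beq+st i1+i2 pair
#2 head=3: st+xor i3+i4 pair
#3 head=5: xor+ld i5+i6 pair
#4 head=7: or i7 RAW r5
#5 head=8: add i8 tail

ISSUED = 7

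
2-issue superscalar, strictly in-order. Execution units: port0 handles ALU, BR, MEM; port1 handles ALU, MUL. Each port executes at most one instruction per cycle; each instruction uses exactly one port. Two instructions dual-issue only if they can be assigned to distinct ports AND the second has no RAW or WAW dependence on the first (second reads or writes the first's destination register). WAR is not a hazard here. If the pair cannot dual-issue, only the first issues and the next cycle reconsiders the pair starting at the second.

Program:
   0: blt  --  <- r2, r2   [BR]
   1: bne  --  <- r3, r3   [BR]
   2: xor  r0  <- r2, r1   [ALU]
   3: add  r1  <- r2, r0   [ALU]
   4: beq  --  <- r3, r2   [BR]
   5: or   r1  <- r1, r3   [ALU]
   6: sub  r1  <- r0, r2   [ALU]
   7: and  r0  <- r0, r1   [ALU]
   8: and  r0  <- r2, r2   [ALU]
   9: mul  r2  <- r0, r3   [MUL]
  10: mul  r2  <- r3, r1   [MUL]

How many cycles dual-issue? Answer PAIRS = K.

  cy0 -> i0 (blt) no-port BR/BR
  cy1 -> i1&i2 (bne+xor) 2-wide
  cy2 -> i3&i4 (add+beq) 2-wide
  cy3 -> i5 (or) WAW r1
  cy4 -> i6 (sub) RAW r1
  cy5 -> i7 (and) WAW r0
  cy6 -> i8 (and) RAW r0
  cy7 -> i9 (mul) no-port MUL/MUL
  cy8 -> i10 (mul) tail

PAIRS = 2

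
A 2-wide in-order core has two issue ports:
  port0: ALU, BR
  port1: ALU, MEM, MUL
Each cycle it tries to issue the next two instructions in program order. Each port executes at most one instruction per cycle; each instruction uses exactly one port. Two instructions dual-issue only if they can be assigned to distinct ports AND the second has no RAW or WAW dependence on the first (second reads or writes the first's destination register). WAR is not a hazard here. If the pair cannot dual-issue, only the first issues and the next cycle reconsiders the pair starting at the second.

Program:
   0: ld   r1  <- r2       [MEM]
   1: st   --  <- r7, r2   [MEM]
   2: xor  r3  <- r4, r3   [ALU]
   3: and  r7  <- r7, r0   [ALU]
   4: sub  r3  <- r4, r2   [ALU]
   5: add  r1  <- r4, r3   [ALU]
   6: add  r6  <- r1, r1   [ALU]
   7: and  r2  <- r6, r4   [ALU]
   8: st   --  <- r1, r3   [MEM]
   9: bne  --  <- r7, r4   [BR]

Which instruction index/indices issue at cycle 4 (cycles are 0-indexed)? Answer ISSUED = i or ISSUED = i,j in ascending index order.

  cy0 -> i0 (ld) no-port MEM/MEM
  cy1 -> i1,i2 (st/xor) dual
  cy2 -> i3,i4 (and/sub) dual
  cy3 -> i5 (add) RAW r1
  cy4 -> i6 (add) RAW r6
  cy5 -> i7,i8 (and/st) dual
  cy6 -> i9 (bne) tail

ISSUED = 6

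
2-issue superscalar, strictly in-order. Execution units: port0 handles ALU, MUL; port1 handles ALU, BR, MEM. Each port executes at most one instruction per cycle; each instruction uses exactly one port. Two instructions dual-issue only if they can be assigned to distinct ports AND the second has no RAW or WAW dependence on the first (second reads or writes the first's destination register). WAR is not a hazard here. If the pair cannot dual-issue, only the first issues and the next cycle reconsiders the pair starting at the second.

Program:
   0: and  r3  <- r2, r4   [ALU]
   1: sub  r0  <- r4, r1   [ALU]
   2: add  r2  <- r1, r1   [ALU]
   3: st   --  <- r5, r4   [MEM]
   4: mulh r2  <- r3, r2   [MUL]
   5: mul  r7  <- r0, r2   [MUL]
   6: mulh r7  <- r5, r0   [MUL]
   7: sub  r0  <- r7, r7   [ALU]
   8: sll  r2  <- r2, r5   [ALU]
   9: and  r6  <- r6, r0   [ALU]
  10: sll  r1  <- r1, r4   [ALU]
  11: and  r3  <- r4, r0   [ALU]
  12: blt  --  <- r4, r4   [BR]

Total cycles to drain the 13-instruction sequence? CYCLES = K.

CYCLES = 8

t=0 i0,i1:and.ALU sub.ALU ; pair
t=1 i2,i3:add.ALU st.MEM ; pair
t=2 i4:mulh.MUL ; no-port MUL/MUL
t=3 i5:mul.MUL ; no-port MUL/MUL
t=4 i6:mulh.MUL ; RAW r7
t=5 i7,i8:sub.ALU sll.ALU ; pair
t=6 i9,i10:and.ALU sll.ALU ; pair
t=7 i11,i12:and.ALU blt.BR ; pair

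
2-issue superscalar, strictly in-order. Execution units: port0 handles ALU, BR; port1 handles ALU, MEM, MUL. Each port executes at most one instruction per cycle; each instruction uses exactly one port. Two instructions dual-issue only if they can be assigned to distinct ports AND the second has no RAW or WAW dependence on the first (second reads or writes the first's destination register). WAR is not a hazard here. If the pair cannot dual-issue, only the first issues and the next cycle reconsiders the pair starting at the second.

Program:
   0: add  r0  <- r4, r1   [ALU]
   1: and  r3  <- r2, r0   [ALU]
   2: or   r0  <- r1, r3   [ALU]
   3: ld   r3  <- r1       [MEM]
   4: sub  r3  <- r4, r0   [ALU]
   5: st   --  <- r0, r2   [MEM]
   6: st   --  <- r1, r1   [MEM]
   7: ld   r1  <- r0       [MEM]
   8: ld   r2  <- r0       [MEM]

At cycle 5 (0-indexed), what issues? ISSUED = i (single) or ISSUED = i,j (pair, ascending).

#0 head=0: add.ALU i0 RAW r0
#1 head=1: and.ALU i1 RAW r3
#2 head=2: or.ALU/ld.MEM i2&i3 pair
#3 head=4: sub.ALU/st.MEM i4&i5 pair
#4 head=6: st.MEM i6 no-port MEM/MEM
#5 head=7: ld.MEM i7 no-port MEM/MEM
#6 head=8: ld.MEM i8 tail

ISSUED = 7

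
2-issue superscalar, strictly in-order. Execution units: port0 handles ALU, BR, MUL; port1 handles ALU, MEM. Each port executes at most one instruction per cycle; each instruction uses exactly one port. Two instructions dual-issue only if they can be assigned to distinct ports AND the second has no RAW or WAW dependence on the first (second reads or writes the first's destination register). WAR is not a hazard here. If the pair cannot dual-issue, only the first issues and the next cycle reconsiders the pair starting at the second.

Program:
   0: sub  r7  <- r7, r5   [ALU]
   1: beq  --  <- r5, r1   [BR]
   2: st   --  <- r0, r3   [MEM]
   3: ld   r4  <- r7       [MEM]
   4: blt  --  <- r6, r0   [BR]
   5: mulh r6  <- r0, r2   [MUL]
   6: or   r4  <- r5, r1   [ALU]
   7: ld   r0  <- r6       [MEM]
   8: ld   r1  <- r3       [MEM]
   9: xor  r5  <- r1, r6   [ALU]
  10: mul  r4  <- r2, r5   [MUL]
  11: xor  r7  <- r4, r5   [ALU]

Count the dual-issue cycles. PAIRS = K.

c0: i0&i1 sub/beq  2-wide
c1: i2 st  no-port MEM/MEM
c2: i3&i4 ld/blt  2-wide
c3: i5&i6 mulh/or  2-wide
c4: i7 ld  no-port MEM/MEM
c5: i8 ld  RAW r1
c6: i9 xor  RAW r5
c7: i10 mul  RAW r4
c8: i11 xor  tail

PAIRS = 3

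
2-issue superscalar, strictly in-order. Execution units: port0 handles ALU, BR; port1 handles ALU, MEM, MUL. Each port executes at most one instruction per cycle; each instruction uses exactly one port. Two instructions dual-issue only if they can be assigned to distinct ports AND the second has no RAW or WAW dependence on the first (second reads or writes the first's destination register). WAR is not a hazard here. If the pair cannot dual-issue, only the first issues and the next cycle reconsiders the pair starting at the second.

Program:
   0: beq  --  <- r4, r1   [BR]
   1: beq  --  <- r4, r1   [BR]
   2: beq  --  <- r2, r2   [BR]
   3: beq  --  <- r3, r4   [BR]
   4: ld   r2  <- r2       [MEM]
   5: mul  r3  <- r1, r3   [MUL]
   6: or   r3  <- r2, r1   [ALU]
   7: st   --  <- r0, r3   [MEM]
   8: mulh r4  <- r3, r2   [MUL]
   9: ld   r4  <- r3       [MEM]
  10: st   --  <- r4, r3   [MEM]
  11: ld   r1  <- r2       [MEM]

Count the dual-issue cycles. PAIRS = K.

c0: i0 beq.BR  no-port BR/BR
c1: i1 beq.BR  no-port BR/BR
c2: i2 beq.BR  no-port BR/BR
c3: i3/i4 beq.BR/ld.MEM  dual
c4: i5 mul.MUL  WAW r3
c5: i6 or.ALU  RAW r3
c6: i7 st.MEM  no-port MEM/MUL
c7: i8 mulh.MUL  no-port MUL/MEM
c8: i9 ld.MEM  no-port MEM/MEM
c9: i10 st.MEM  no-port MEM/MEM
c10: i11 ld.MEM  tail

PAIRS = 1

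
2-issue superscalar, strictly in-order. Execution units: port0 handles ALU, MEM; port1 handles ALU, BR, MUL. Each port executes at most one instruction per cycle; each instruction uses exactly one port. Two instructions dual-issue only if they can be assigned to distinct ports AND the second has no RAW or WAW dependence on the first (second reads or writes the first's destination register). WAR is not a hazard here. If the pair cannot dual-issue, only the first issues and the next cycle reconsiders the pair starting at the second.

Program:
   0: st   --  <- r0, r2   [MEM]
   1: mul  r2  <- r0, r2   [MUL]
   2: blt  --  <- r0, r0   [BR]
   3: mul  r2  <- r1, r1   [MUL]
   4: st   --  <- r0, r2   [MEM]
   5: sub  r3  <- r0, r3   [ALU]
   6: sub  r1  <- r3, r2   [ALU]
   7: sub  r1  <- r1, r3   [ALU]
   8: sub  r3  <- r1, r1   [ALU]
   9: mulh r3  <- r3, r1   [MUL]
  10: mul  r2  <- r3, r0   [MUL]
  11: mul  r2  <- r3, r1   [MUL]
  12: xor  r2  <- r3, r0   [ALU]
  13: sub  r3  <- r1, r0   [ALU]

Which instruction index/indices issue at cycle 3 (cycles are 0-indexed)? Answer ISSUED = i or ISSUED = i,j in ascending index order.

[0] i0,i1  st.MEM;mul.MUL  -- 2-wide
[1] i2  blt.BR  -- no-port BR/MUL
[2] i3  mul.MUL  -- RAW r2
[3] i4,i5  st.MEM;sub.ALU  -- 2-wide
[4] i6  sub.ALU  -- RAW+WAW r1
[5] i7  sub.ALU  -- RAW r1
[6] i8  sub.ALU  -- RAW+WAW r3
[7] i9  mulh.MUL  -- no-port MUL/MUL
[8] i10  mul.MUL  -- no-port MUL/MUL
[9] i11  mul.MUL  -- WAW r2
[10] i12,i13  xor.ALU;sub.ALU  -- 2-wide

ISSUED = 4,5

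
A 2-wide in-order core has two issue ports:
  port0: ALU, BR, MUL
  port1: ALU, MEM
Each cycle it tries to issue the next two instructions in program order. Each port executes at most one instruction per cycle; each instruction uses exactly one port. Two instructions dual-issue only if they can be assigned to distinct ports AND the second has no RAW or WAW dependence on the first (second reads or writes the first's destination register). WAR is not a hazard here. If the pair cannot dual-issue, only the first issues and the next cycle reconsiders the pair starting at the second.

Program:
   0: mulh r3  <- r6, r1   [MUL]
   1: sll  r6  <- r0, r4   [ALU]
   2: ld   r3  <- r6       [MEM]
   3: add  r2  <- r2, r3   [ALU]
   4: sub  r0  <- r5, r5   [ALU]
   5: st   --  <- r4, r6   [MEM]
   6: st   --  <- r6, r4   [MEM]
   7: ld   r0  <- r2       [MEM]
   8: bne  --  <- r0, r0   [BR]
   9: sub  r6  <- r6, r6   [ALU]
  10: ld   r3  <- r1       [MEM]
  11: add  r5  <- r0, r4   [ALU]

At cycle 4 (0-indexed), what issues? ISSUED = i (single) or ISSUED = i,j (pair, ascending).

#0 head=0: mulh/sll i0&i1 dual
#1 head=2: ld i2 RAW r3
#2 head=3: add/sub i3&i4 dual
#3 head=5: st i5 no-port MEM/MEM
#4 head=6: st i6 no-port MEM/MEM
#5 head=7: ld i7 RAW r0
#6 head=8: bne/sub i8&i9 dual
#7 head=10: ld/add i10&i11 dual

ISSUED = 6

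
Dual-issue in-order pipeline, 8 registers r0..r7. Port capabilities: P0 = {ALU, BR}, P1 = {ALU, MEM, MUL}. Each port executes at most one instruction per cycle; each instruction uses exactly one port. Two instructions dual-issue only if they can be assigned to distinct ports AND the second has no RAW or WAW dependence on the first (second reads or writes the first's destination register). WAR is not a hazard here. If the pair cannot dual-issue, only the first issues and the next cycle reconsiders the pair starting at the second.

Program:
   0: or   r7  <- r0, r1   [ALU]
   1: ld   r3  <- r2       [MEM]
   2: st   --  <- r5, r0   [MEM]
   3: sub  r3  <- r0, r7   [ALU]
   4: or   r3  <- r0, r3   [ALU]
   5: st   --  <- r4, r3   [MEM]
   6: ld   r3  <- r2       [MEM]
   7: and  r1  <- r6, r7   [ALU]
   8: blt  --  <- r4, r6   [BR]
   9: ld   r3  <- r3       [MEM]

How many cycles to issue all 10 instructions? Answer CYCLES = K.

CYCLES = 6

c0: i0/i1 or.ALU;ld.MEM  dual
c1: i2/i3 st.MEM;sub.ALU  dual
c2: i4 or.ALU  RAW r3
c3: i5 st.MEM  no-port MEM/MEM
c4: i6/i7 ld.MEM;and.ALU  dual
c5: i8/i9 blt.BR;ld.MEM  dual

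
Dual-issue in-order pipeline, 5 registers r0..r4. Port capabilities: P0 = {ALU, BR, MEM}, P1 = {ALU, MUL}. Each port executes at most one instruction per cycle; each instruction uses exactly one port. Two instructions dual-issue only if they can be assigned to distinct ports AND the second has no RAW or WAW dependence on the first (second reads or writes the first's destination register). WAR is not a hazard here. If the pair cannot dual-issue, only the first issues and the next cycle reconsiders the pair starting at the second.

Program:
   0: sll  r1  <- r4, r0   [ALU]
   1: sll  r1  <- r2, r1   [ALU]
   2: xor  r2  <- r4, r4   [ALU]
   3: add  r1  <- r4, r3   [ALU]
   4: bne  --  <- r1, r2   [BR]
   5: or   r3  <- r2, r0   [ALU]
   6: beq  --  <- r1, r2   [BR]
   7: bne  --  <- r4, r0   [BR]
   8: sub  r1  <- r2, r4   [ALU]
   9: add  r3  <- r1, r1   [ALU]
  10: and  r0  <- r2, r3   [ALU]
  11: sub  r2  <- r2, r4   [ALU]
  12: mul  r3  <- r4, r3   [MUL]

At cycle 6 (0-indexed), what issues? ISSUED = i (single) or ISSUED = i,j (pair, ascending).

ISSUED = 9

0. sll.ALU @i0  | RAW+WAW r1
1. sll.ALU;xor.ALU @i1/i2  | 2-wide
2. add.ALU @i3  | RAW r1
3. bne.BR;or.ALU @i4/i5  | 2-wide
4. beq.BR @i6  | no-port BR/BR
5. bne.BR;sub.ALU @i7/i8  | 2-wide
6. add.ALU @i9  | RAW r3
7. and.ALU;sub.ALU @i10/i11  | 2-wide
8. mul.MUL @i12  | tail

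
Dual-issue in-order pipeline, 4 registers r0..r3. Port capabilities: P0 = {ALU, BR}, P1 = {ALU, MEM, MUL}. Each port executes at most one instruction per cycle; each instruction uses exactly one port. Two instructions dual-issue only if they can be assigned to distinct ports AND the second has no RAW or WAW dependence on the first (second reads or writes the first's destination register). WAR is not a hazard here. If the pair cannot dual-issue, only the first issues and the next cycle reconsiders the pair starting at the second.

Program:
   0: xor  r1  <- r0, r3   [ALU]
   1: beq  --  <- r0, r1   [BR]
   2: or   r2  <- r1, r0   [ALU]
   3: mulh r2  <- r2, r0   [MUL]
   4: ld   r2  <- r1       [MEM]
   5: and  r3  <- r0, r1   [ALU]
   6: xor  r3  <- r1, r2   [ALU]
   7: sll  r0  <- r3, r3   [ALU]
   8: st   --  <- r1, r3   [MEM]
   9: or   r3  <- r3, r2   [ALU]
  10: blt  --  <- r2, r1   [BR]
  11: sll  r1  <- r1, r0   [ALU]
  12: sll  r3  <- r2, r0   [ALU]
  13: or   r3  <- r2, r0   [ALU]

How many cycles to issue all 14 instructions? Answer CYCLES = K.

#0 head=0: xor.ALU i0 RAW r1
#1 head=1: beq.BR or.ALU i1,i2 2-wide
#2 head=3: mulh.MUL i3 no-port MUL/MEM
#3 head=4: ld.MEM and.ALU i4,i5 2-wide
#4 head=6: xor.ALU i6 RAW r3
#5 head=7: sll.ALU st.MEM i7,i8 2-wide
#6 head=9: or.ALU blt.BR i9,i10 2-wide
#7 head=11: sll.ALU sll.ALU i11,i12 2-wide
#8 head=13: or.ALU i13 tail

CYCLES = 9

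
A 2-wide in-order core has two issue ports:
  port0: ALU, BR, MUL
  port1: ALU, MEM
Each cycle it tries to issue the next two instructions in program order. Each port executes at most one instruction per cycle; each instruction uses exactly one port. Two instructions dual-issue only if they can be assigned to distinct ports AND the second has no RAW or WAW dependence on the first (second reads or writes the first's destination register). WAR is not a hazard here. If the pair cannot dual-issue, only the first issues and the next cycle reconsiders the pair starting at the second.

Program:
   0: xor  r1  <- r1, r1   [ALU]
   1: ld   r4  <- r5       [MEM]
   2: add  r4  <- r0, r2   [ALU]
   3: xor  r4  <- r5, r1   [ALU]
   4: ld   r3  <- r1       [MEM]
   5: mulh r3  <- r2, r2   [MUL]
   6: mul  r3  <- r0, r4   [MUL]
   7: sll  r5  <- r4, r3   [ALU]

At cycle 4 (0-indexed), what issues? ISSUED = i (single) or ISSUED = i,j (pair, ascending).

t=0 i0&i1:xor.ALU;ld.MEM ; dual
t=1 i2:add.ALU ; WAW r4
t=2 i3&i4:xor.ALU;ld.MEM ; dual
t=3 i5:mulh.MUL ; no-port MUL/MUL
t=4 i6:mul.MUL ; RAW r3
t=5 i7:sll.ALU ; tail

ISSUED = 6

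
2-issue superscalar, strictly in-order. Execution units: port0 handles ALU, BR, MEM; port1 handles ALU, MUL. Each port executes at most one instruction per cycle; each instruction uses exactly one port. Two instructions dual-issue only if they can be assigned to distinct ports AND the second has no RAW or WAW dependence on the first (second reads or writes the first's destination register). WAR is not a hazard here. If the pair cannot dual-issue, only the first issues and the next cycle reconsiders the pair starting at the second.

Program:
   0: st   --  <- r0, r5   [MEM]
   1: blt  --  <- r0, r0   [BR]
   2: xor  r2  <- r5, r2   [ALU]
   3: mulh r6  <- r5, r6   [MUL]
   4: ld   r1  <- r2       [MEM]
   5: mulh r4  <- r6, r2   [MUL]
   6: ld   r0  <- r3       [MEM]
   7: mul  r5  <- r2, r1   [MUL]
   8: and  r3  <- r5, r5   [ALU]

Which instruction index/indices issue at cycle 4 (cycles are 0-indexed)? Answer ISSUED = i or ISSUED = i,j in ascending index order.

ISSUED = 7

#0 head=0: st.MEM i0 no-port MEM/BR
#1 head=1: blt.BR;xor.ALU i1/i2 pair
#2 head=3: mulh.MUL;ld.MEM i3/i4 pair
#3 head=5: mulh.MUL;ld.MEM i5/i6 pair
#4 head=7: mul.MUL i7 RAW r5
#5 head=8: and.ALU i8 tail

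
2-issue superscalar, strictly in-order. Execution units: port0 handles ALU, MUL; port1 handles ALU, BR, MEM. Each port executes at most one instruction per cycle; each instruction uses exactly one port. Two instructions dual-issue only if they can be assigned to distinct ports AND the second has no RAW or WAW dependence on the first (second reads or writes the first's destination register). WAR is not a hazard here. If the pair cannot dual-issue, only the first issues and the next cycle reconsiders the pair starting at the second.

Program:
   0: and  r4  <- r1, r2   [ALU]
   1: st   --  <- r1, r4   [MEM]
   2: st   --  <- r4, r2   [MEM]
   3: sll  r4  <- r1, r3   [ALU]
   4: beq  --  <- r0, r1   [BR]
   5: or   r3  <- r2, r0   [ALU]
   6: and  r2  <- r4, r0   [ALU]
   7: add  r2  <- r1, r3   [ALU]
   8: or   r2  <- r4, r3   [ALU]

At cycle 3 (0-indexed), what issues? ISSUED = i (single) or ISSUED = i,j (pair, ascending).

ISSUED = 4,5

[0] i0  and.ALU  -- RAW r4
[1] i1  st.MEM  -- no-port MEM/MEM
[2] i2+i3  st.MEM+sll.ALU  -- dual
[3] i4+i5  beq.BR+or.ALU  -- dual
[4] i6  and.ALU  -- WAW r2
[5] i7  add.ALU  -- WAW r2
[6] i8  or.ALU  -- tail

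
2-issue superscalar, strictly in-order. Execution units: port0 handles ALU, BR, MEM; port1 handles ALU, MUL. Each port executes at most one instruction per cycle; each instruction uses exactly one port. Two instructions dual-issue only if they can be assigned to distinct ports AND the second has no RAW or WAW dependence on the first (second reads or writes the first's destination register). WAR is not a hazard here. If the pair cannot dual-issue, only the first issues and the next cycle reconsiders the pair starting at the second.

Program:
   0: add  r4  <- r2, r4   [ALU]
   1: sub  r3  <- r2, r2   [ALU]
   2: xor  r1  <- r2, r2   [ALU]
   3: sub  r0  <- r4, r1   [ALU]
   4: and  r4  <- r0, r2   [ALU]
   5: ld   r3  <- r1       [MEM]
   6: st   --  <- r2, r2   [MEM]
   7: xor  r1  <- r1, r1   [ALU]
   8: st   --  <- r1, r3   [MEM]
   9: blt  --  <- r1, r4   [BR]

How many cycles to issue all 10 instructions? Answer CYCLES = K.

CYCLES = 7

[0] i0,i1  add.ALU+sub.ALU  -- pair
[1] i2  xor.ALU  -- RAW r1
[2] i3  sub.ALU  -- RAW r0
[3] i4,i5  and.ALU+ld.MEM  -- pair
[4] i6,i7  st.MEM+xor.ALU  -- pair
[5] i8  st.MEM  -- no-port MEM/BR
[6] i9  blt.BR  -- tail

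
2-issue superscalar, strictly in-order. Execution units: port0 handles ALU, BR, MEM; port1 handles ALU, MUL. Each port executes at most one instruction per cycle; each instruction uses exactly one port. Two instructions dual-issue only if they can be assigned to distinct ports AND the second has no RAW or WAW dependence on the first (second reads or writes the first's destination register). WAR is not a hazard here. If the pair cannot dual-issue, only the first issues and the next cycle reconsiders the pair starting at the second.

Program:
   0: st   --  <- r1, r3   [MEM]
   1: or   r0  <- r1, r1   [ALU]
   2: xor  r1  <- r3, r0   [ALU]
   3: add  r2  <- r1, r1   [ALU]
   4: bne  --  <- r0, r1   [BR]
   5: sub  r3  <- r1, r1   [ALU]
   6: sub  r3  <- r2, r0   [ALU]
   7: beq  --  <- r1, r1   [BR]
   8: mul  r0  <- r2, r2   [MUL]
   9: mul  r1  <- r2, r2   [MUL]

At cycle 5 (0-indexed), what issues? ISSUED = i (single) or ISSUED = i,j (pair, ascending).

c0: i0/i1 st+or  dual
c1: i2 xor  RAW r1
c2: i3/i4 add+bne  dual
c3: i5 sub  WAW r3
c4: i6/i7 sub+beq  dual
c5: i8 mul  no-port MUL/MUL
c6: i9 mul  tail

ISSUED = 8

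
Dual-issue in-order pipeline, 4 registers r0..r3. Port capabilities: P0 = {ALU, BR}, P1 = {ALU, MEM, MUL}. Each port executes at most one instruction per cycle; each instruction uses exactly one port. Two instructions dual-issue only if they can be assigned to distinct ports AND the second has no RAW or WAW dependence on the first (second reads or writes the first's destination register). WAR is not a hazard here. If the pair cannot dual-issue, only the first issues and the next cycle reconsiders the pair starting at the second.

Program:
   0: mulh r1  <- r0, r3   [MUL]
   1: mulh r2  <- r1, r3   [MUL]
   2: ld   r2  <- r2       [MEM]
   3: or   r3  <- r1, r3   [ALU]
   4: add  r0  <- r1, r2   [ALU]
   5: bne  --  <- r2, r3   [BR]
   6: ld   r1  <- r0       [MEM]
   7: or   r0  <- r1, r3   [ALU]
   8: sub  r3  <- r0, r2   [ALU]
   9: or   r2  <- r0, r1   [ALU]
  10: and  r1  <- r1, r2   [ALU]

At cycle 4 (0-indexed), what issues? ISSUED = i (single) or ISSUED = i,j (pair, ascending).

c0: i0 mulh.MUL  no-port MUL/MUL
c1: i1 mulh.MUL  no-port MUL/MEM
c2: i2,i3 ld.MEM or.ALU  dual
c3: i4,i5 add.ALU bne.BR  dual
c4: i6 ld.MEM  RAW r1
c5: i7 or.ALU  RAW r0
c6: i8,i9 sub.ALU or.ALU  dual
c7: i10 and.ALU  tail

ISSUED = 6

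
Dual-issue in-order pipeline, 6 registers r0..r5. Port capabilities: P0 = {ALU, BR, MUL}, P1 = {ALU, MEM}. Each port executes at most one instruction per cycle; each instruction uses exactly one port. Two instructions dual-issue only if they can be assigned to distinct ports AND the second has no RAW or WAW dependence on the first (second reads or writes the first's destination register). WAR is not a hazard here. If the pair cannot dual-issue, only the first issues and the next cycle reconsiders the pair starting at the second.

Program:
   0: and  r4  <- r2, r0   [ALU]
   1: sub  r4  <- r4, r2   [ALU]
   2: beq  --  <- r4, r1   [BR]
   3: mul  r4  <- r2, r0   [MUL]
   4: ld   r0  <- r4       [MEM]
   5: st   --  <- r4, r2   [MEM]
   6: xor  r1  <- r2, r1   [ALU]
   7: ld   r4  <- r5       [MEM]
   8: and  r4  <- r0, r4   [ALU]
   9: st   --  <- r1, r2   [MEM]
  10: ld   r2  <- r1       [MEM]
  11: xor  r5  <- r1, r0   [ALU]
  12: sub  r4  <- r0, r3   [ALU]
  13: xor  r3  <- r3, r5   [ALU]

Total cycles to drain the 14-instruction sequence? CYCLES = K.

  cy0 -> i0 (and) RAW+WAW r4
  cy1 -> i1 (sub) RAW r4
  cy2 -> i2 (beq) no-port BR/MUL
  cy3 -> i3 (mul) RAW r4
  cy4 -> i4 (ld) no-port MEM/MEM
  cy5 -> i5,i6 (st+xor) pair
  cy6 -> i7 (ld) RAW+WAW r4
  cy7 -> i8,i9 (and+st) pair
  cy8 -> i10,i11 (ld+xor) pair
  cy9 -> i12,i13 (sub+xor) pair

CYCLES = 10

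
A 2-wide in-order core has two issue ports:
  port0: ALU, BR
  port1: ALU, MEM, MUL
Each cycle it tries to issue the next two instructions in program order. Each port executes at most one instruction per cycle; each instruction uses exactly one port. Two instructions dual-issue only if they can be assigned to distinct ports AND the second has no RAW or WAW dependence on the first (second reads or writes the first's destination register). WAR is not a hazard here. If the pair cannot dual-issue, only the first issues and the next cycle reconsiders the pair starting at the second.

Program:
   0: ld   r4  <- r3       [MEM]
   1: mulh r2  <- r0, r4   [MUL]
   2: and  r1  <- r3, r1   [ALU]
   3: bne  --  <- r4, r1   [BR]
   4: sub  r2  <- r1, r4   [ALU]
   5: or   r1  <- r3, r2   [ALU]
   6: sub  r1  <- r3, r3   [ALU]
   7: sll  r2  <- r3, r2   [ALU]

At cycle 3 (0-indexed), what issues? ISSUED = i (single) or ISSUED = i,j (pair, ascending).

[0] i0  ld  -- no-port MEM/MUL
[1] i1+i2  mulh and  -- 2-wide
[2] i3+i4  bne sub  -- 2-wide
[3] i5  or  -- WAW r1
[4] i6+i7  sub sll  -- 2-wide

ISSUED = 5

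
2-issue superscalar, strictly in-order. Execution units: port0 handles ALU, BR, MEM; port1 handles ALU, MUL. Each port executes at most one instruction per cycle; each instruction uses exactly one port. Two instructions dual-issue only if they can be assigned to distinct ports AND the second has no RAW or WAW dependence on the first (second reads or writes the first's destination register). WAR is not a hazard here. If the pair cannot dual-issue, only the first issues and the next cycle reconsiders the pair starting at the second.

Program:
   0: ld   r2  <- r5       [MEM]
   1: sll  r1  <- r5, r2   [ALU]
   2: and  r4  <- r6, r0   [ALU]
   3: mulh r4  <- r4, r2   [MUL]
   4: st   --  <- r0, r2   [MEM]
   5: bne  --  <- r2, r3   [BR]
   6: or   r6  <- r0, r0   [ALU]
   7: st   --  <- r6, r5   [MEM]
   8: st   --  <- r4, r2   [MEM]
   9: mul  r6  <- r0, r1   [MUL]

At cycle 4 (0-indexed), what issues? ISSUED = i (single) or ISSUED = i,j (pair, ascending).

ISSUED = 7

c0: i0 ld.MEM  RAW r2
c1: i1,i2 sll.ALU and.ALU  pair
c2: i3,i4 mulh.MUL st.MEM  pair
c3: i5,i6 bne.BR or.ALU  pair
c4: i7 st.MEM  no-port MEM/MEM
c5: i8,i9 st.MEM mul.MUL  pair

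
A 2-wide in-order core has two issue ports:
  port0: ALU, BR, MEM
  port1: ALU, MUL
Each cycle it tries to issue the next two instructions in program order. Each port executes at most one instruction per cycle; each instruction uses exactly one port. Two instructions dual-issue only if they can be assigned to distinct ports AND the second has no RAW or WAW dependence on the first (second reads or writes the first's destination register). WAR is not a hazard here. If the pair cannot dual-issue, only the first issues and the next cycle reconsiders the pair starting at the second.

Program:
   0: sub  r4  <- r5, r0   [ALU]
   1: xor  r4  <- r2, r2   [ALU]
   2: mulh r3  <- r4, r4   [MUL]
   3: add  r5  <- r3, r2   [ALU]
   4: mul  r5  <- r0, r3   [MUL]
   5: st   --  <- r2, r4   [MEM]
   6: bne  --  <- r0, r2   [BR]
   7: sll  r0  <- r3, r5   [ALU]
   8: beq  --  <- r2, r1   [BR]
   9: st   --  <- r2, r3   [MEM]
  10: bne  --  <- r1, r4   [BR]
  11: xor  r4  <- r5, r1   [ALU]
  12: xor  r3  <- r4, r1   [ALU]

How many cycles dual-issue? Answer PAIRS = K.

PAIRS = 3

  cy0 -> i0 (sub) WAW r4
  cy1 -> i1 (xor) RAW r4
  cy2 -> i2 (mulh) RAW r3
  cy3 -> i3 (add) WAW r5
  cy4 -> i4&i5 (mul;st) dual
  cy5 -> i6&i7 (bne;sll) dual
  cy6 -> i8 (beq) no-port BR/MEM
  cy7 -> i9 (st) no-port MEM/BR
  cy8 -> i10&i11 (bne;xor) dual
  cy9 -> i12 (xor) tail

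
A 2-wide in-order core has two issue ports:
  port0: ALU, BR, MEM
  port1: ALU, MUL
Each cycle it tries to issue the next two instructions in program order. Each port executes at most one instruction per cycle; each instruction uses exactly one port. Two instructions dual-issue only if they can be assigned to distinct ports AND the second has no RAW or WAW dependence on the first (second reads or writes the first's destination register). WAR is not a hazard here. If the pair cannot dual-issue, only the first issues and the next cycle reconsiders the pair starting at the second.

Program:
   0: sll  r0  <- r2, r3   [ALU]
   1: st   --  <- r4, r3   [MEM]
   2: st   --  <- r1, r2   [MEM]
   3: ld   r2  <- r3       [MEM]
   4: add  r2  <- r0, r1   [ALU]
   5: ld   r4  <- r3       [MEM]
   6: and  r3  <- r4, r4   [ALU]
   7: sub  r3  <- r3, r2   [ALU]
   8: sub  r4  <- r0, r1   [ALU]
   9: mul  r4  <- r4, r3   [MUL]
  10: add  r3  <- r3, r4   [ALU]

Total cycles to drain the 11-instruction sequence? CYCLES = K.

CYCLES = 8

  cy0 -> i0/i1 (sll/st) 2-wide
  cy1 -> i2 (st) no-port MEM/MEM
  cy2 -> i3 (ld) WAW r2
  cy3 -> i4/i5 (add/ld) 2-wide
  cy4 -> i6 (and) RAW+WAW r3
  cy5 -> i7/i8 (sub/sub) 2-wide
  cy6 -> i9 (mul) RAW r4
  cy7 -> i10 (add) tail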